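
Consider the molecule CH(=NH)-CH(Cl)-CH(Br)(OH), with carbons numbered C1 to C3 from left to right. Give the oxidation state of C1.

Assign +1 per bond to O/N/halogen, −1 per bond to H or an electropositive element, and 0 per bond to carbon.
C1 has one bond to C (0), a double bond to N (2×+1 = +2), one bond to H (-1).
Oxidation state = 0 + 2 − 1 = +1.

+1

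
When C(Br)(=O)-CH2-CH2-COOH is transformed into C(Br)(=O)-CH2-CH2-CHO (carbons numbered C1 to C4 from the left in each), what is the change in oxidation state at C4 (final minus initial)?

Before: C4 has 1 bond to C, 3 bonds to O → oxidation state +3.
After: C4 has 1 bond to C, 1 bond to H, 2 bonds to O → oxidation state +1.
Δ = +1 − (+3) = -2, so this is a reduction at C4.

-2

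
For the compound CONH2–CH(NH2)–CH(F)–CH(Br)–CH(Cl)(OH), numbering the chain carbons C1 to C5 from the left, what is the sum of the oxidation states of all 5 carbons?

Assign +1 per bond to O/N/halogen, −1 per bond to H or an electropositive element, and 0 per bond to carbon. Tallying each carbon:
C1: 1C, 2O, 1N → 0 + 2 + 1 = +3
C2: 2C, 1H, 1N → 0 − 1 + 1 = 0
C3: 2C, 1H, 1F → 0 − 1 + 1 = 0
C4: 2C, 1H, 1Br → 0 − 1 + 1 = 0
C5: 1C, 1H, 1O, 1Cl → 0 − 1 + 1 + 1 = +1
Sum = +3 + 0 + 0 + 0 + 1 = +4.

+4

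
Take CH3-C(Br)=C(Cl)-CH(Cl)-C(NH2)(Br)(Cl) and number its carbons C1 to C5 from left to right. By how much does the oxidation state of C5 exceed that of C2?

C5: 1C, 1N, 1Cl, 1Br → 0 + 1 + 1 + 1 = +3
C2: 3C, 1Br → 0 + 1 = +1
Difference: +3 − (+1) = +2.

+2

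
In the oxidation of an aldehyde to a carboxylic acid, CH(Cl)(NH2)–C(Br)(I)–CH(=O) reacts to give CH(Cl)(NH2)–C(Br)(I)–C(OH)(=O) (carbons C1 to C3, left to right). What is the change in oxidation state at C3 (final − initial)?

+2

Before: C3 has 1 bond to C, 1 bond to H, 2 bonds to O → oxidation state +1.
After: C3 has 1 bond to C, 3 bonds to O → oxidation state +3.
Δ = +3 − (+1) = +2, so this is an oxidation at C3.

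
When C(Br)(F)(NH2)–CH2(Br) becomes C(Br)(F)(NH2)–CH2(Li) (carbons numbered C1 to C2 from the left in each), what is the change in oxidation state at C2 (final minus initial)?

-2

Before: C2 has 1 bond to C, 2 bonds to H, 1 bond to Br → oxidation state -1.
After: C2 has 1 bond to C, 2 bonds to H, 1 bond to Li → oxidation state -3.
Δ = -3 − (-1) = -2, so this is a reduction at C2.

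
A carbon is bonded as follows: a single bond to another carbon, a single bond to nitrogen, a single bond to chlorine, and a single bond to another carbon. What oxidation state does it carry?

Assign +1 per bond to O/N/halogen, −1 per bond to H or an electropositive element, and 0 per bond to carbon.
The carbon has one bond to C (0), one bond to C (0), one bond to Cl (+1), one bond to N (+1).
Oxidation state = 0 + 0 + 1 + 1 = +2.

+2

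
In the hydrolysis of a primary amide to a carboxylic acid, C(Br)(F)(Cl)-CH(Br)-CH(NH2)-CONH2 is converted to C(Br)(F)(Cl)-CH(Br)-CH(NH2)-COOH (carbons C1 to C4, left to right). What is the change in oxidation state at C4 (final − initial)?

Before: C4 has 1 bond to C, 2 bonds to O, 1 bond to N → oxidation state +3.
After: C4 has 1 bond to C, 3 bonds to O → oxidation state +3.
Δ = +3 − (+3) = 0, so no net redox change at C4.

0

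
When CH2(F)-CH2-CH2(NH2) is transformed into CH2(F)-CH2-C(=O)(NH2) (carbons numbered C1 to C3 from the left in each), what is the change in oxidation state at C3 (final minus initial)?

Before: C3 has 1 bond to C, 2 bonds to H, 1 bond to N → oxidation state -1.
After: C3 has 1 bond to C, 2 bonds to O, 1 bond to N → oxidation state +3.
Δ = +3 − (-1) = +4, so this is an oxidation at C3.

+4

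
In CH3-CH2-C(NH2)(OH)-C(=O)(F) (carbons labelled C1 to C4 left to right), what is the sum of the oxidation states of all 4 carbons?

0

Tallying each carbon's bonds:
C1: 1C, 3H → 0 − 3 = -3
C2: 2C, 2H → 0 − 2 = -2
C3: 2C, 1O, 1N → 0 + 1 + 1 = +2
C4: 1C, 2O, 1F → 0 + 2 + 1 = +3
Sum = -3 − 2 + 2 + 3 = 0.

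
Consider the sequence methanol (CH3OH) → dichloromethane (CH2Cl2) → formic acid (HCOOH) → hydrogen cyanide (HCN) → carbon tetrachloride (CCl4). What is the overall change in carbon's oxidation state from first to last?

Carbon oxidation states along the series — methanol: -2, dichloromethane: 0, formic acid: +2, hydrogen cyanide: +2, carbon tetrachloride: +4.
Net change = +4 − (-2) = +6.

+6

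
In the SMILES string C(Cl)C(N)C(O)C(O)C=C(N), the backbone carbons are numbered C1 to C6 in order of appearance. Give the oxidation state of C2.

Bonds to more-electronegative neighbours contribute +1 each, bonds to H or metals contribute −1 each, and C–C bonds contribute 0.
C2 has one bond to C (0), one bond to C (0), one bond to N (+1), one bond to H (-1).
Oxidation state = 0 + 0 + 1 − 1 = 0.

0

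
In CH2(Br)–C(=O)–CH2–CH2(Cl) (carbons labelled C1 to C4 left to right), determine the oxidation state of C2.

+2

Assign +1 per bond to O/N/halogen, −1 per bond to H or an electropositive element, and 0 per bond to carbon.
C2 has one bond to C (0), one bond to C (0), a double bond to O (2×+1 = +2).
Oxidation state = 0 + 0 + 2 = +2.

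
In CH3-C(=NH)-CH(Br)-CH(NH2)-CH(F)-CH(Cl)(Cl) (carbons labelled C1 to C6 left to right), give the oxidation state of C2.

+2

Each bond to a more electronegative atom (O, N, halogen) counts +1, each bond to a less electronegative atom (H, metal, B, Si) counts −1, and each C–C bond counts 0.
C2 has one bond to C (0), one bond to C (0), a double bond to N (2×+1 = +2).
Oxidation state = 0 + 0 + 2 = +2.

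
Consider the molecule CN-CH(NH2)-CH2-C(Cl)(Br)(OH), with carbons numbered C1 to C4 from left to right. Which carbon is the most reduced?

Bonds to more-electronegative neighbours contribute +1 each, bonds to H or metals contribute −1 each, and C–C bonds contribute 0. Tallying each carbon:
C1: 1C, 3N → 0 + 3 = +3
C2: 2C, 1H, 1N → 0 − 1 + 1 = 0
C3: 2C, 2H → 0 − 2 = -2
C4: 1C, 1O, 1Cl, 1Br → 0 + 1 + 1 + 1 = +3
The most reduced carbon is C3 at -2.

C3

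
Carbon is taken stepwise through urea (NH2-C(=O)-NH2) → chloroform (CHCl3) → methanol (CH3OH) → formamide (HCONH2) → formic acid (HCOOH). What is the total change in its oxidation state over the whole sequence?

Carbon oxidation states along the series — urea: +4, chloroform: +2, methanol: -2, formamide: +2, formic acid: +2.
Net change = +2 − (+4) = -2.

-2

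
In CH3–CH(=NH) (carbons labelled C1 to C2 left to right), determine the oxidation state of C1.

-3

Each bond to a more electronegative atom (O, N, halogen) counts +1, each bond to a less electronegative atom (H, metal, B, Si) counts −1, and each C–C bond counts 0.
C1 has one bond to C (0), one bond to H (-1), one bond to H (-1), one bond to H (-1).
Oxidation state = 0 − 1 − 1 − 1 = -3.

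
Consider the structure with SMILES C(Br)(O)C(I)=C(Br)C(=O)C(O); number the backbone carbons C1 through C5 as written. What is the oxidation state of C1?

+1

Each bond to a more electronegative atom (O, N, halogen) counts +1, each bond to a less electronegative atom (H, metal, B, Si) counts −1, and each C–C bond counts 0.
C1 has one bond to C (0), one bond to Br (+1), one bond to H (-1), one bond to O (+1).
Oxidation state = 0 + 1 − 1 + 1 = +1.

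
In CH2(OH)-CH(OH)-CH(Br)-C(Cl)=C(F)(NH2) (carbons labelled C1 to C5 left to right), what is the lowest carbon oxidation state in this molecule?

Bonds to more-electronegative neighbours contribute +1 each, bonds to H or metals contribute −1 each, and C–C bonds contribute 0. Tallying each carbon:
C1: 1C, 2H, 1O → 0 − 2 + 1 = -1
C2: 2C, 1H, 1O → 0 − 1 + 1 = 0
C3: 2C, 1H, 1Br → 0 − 1 + 1 = 0
C4: 3C, 1Cl → 0 + 1 = +1
C5: 2C, 1N, 1F → 0 + 1 + 1 = +2
The lowest value is -1.

-1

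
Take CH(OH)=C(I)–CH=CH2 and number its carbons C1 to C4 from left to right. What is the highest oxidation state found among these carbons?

+1

Assign +1 per bond to O/N/halogen, −1 per bond to H or an electropositive element, and 0 per bond to carbon. Tallying each carbon:
C1: 2C, 1H, 1O → 0 − 1 + 1 = 0
C2: 3C, 1I → 0 + 1 = +1
C3: 3C, 1H → 0 − 1 = -1
C4: 2C, 2H → 0 − 2 = -2
The highest value is +1.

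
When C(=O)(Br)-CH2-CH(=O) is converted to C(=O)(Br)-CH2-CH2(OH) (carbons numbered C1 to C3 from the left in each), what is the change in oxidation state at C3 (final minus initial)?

-2

Before: C3 has 1 bond to C, 1 bond to H, 2 bonds to O → oxidation state +1.
After: C3 has 1 bond to C, 2 bonds to H, 1 bond to O → oxidation state -1.
Δ = -1 − (+1) = -2, so this is a reduction at C3.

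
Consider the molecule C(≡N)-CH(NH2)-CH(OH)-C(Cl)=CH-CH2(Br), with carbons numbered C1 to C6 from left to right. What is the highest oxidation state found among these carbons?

+3

Bonds to more-electronegative neighbours contribute +1 each, bonds to H or metals contribute −1 each, and C–C bonds contribute 0. Tallying each carbon:
C1: 1C, 3N → 0 + 3 = +3
C2: 2C, 1H, 1N → 0 − 1 + 1 = 0
C3: 2C, 1H, 1O → 0 − 1 + 1 = 0
C4: 3C, 1Cl → 0 + 1 = +1
C5: 3C, 1H → 0 − 1 = -1
C6: 1C, 2H, 1Br → 0 − 2 + 1 = -1
The highest value is +3.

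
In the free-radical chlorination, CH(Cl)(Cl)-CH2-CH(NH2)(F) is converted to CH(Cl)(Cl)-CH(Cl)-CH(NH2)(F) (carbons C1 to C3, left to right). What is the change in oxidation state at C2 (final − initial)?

Before: C2 has 2 bonds to C, 2 bonds to H → oxidation state -2.
After: C2 has 2 bonds to C, 1 bond to H, 1 bond to Cl → oxidation state 0.
Δ = 0 − (-2) = +2, so this is an oxidation at C2.

+2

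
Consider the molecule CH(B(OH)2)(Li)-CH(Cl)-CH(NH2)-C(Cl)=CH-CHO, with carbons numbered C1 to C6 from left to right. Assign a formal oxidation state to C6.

C6 has one bond to C (0), one bond to H (-1), a double bond to O (2×+1 = +2).
Oxidation state = 0 − 1 + 2 = +1.

+1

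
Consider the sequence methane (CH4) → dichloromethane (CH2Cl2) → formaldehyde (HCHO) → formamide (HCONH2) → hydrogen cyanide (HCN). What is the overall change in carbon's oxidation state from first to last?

Carbon oxidation states along the series — methane: -4, dichloromethane: 0, formaldehyde: 0, formamide: +2, hydrogen cyanide: +2.
Net change = +2 − (-4) = +6.

+6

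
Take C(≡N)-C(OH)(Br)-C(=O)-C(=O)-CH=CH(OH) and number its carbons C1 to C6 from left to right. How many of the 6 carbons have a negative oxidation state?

1

Tallying each carbon's bonds:
C1: 1C, 3N → 0 + 3 = +3
C2: 2C, 1O, 1Br → 0 + 1 + 1 = +2
C3: 2C, 2O → 0 + 2 = +2
C4: 2C, 2O → 0 + 2 = +2
C5: 3C, 1H → 0 − 1 = -1
C6: 2C, 1H, 1O → 0 − 1 + 1 = 0
1 carbon (C5) meets the condition.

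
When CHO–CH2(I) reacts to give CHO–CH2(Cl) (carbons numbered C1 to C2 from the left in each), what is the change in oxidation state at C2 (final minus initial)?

0

Before: C2 has 1 bond to C, 2 bonds to H, 1 bond to I → oxidation state -1.
After: C2 has 1 bond to C, 2 bonds to H, 1 bond to Cl → oxidation state -1.
Δ = -1 − (-1) = 0, so no net redox change at C2.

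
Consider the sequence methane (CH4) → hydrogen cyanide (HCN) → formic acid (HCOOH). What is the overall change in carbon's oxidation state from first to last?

Carbon oxidation states along the series — methane: -4, hydrogen cyanide: +2, formic acid: +2.
Net change = +2 − (-4) = +6.

+6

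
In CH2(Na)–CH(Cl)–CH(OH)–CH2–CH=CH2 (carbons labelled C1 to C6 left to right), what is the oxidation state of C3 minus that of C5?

+1

C3: 2C, 1H, 1O → 0 − 1 + 1 = 0
C5: 3C, 1H → 0 − 1 = -1
Difference: 0 − (-1) = +1.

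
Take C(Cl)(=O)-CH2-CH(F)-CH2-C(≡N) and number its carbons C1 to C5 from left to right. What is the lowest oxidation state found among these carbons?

Each bond to a more electronegative atom (O, N, halogen) counts +1, each bond to a less electronegative atom (H, metal, B, Si) counts −1, and each C–C bond counts 0. Tallying each carbon:
C1: 1C, 2O, 1Cl → 0 + 2 + 1 = +3
C2: 2C, 2H → 0 − 2 = -2
C3: 2C, 1H, 1F → 0 − 1 + 1 = 0
C4: 2C, 2H → 0 − 2 = -2
C5: 1C, 3N → 0 + 3 = +3
The lowest value is -2.

-2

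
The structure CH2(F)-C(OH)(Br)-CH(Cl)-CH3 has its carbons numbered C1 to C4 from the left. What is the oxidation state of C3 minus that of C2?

-2

C3: 2C, 1H, 1Cl → 0 − 1 + 1 = 0
C2: 2C, 1O, 1Br → 0 + 1 + 1 = +2
Difference: 0 − (+2) = -2.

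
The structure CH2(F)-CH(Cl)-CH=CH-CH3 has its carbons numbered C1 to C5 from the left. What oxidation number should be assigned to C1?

Count +1 for every bond to an atom more electronegative than carbon and −1 for every bond to one less electronegative; C–C bonds are 0.
C1 has one bond to C (0), one bond to F (+1), one bond to H (-1), one bond to H (-1).
Oxidation state = 0 + 1 − 1 − 1 = -1.

-1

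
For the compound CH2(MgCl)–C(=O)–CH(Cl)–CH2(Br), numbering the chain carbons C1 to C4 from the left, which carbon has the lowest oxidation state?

Bonds to more-electronegative neighbours contribute +1 each, bonds to H or metals contribute −1 each, and C–C bonds contribute 0. Tallying each carbon:
C1: 1C, 2H, 1Mg → 0 − 2 − 1 = -3
C2: 2C, 2O → 0 + 2 = +2
C3: 2C, 1H, 1Cl → 0 − 1 + 1 = 0
C4: 1C, 2H, 1Br → 0 − 2 + 1 = -1
The most reduced carbon is C1 at -3.

C1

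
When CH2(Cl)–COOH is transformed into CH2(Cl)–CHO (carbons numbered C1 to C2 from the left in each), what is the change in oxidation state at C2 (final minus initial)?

Before: C2 has 1 bond to C, 3 bonds to O → oxidation state +3.
After: C2 has 1 bond to C, 1 bond to H, 2 bonds to O → oxidation state +1.
Δ = +1 − (+3) = -2, so this is a reduction at C2.

-2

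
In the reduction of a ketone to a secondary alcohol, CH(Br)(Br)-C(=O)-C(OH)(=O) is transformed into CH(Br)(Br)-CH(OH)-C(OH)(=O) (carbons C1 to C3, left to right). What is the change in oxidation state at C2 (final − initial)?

Before: C2 has 2 bonds to C, 2 bonds to O → oxidation state +2.
After: C2 has 2 bonds to C, 1 bond to H, 1 bond to O → oxidation state 0.
Δ = 0 − (+2) = -2, so this is a reduction at C2.

-2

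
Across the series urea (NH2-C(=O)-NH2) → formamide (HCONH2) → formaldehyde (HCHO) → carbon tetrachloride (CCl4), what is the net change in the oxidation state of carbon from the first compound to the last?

0

Carbon oxidation states along the series — urea: +4, formamide: +2, formaldehyde: 0, carbon tetrachloride: +4.
Net change = +4 − (+4) = 0.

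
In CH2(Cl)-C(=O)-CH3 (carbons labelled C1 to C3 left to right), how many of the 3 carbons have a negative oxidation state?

Count +1 for every bond to an atom more electronegative than carbon and −1 for every bond to one less electronegative; C–C bonds are 0. Tallying each carbon:
C1: 1C, 2H, 1Cl → 0 − 2 + 1 = -1
C2: 2C, 2O → 0 + 2 = +2
C3: 1C, 3H → 0 − 3 = -3
2 carbons (C1, C3) meet the condition.

2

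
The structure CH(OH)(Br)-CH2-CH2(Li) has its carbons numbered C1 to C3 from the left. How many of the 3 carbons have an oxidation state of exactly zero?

Each bond to a more electronegative atom (O, N, halogen) counts +1, each bond to a less electronegative atom (H, metal, B, Si) counts −1, and each C–C bond counts 0. Tallying each carbon:
C1: 1C, 1H, 1O, 1Br → 0 − 1 + 1 + 1 = +1
C2: 2C, 2H → 0 − 2 = -2
C3: 1C, 2H, 1Li → 0 − 2 − 1 = -3
0 carbons meet the condition.

0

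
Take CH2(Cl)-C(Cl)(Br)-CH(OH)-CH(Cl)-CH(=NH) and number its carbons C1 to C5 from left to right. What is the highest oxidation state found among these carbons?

+2

Tallying each carbon's bonds:
C1: 1C, 2H, 1Cl → 0 − 2 + 1 = -1
C2: 2C, 1Cl, 1Br → 0 + 1 + 1 = +2
C3: 2C, 1H, 1O → 0 − 1 + 1 = 0
C4: 2C, 1H, 1Cl → 0 − 1 + 1 = 0
C5: 1C, 1H, 2N → 0 − 1 + 2 = +1
The highest value is +2.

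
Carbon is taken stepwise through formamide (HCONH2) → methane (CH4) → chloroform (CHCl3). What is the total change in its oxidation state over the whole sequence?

Carbon oxidation states along the series — formamide: +2, methane: -4, chloroform: +2.
Net change = +2 − (+2) = 0.

0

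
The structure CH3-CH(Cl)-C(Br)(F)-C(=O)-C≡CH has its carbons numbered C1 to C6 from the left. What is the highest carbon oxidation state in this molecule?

+2

Tallying each carbon's bonds:
C1: 1C, 3H → 0 − 3 = -3
C2: 2C, 1H, 1Cl → 0 − 1 + 1 = 0
C3: 2C, 1F, 1Br → 0 + 1 + 1 = +2
C4: 2C, 2O → 0 + 2 = +2
C5: 4C → 0 = 0
C6: 3C, 1H → 0 − 1 = -1
The highest value is +2.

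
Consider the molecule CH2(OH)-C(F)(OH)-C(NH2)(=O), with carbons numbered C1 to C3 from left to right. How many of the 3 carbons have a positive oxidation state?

2

Tallying each carbon's bonds:
C1: 1C, 2H, 1O → 0 − 2 + 1 = -1
C2: 2C, 1O, 1F → 0 + 1 + 1 = +2
C3: 1C, 2O, 1N → 0 + 2 + 1 = +3
2 carbons (C2, C3) meet the condition.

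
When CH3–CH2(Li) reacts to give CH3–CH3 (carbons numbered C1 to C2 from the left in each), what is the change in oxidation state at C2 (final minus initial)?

Before: C2 has 1 bond to C, 2 bonds to H, 1 bond to Li → oxidation state -3.
After: C2 has 1 bond to C, 3 bonds to H → oxidation state -3.
Δ = -3 − (-3) = 0, so no net redox change at C2.

0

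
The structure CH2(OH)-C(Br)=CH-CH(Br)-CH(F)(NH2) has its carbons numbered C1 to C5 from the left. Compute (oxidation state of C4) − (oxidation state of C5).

-1

C4: 2C, 1H, 1Br → 0 − 1 + 1 = 0
C5: 1C, 1H, 1N, 1F → 0 − 1 + 1 + 1 = +1
Difference: 0 − (+1) = -1.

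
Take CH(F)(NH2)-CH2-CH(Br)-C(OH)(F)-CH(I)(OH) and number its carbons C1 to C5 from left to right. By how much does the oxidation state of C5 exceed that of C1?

0

C5: 1C, 1H, 1O, 1I → 0 − 1 + 1 + 1 = +1
C1: 1C, 1H, 1N, 1F → 0 − 1 + 1 + 1 = +1
Difference: +1 − (+1) = 0.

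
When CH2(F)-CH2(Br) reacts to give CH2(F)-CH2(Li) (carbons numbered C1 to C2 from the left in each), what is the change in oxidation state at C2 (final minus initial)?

-2

Before: C2 has 1 bond to C, 2 bonds to H, 1 bond to Br → oxidation state -1.
After: C2 has 1 bond to C, 2 bonds to H, 1 bond to Li → oxidation state -3.
Δ = -3 − (-1) = -2, so this is a reduction at C2.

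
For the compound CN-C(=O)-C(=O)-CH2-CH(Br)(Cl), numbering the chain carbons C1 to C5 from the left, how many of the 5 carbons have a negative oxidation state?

Tallying each carbon's bonds:
C1: 1C, 3N → 0 + 3 = +3
C2: 2C, 2O → 0 + 2 = +2
C3: 2C, 2O → 0 + 2 = +2
C4: 2C, 2H → 0 − 2 = -2
C5: 1C, 1H, 1Cl, 1Br → 0 − 1 + 1 + 1 = +1
1 carbon (C4) meets the condition.

1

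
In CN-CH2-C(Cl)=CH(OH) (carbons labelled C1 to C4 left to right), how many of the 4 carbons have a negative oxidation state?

Tallying each carbon's bonds:
C1: 1C, 3N → 0 + 3 = +3
C2: 2C, 2H → 0 − 2 = -2
C3: 3C, 1Cl → 0 + 1 = +1
C4: 2C, 1H, 1O → 0 − 1 + 1 = 0
1 carbon (C2) meets the condition.

1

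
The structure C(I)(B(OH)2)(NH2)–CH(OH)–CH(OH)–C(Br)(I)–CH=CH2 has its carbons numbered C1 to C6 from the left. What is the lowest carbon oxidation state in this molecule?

Bonds to more-electronegative neighbours contribute +1 each, bonds to H or metals contribute −1 each, and C–C bonds contribute 0. Tallying each carbon:
C1: 1C, 1N, 1I, 1B → 0 + 1 + 1 − 1 = +1
C2: 2C, 1H, 1O → 0 − 1 + 1 = 0
C3: 2C, 1H, 1O → 0 − 1 + 1 = 0
C4: 2C, 1Br, 1I → 0 + 1 + 1 = +2
C5: 3C, 1H → 0 − 1 = -1
C6: 2C, 2H → 0 − 2 = -2
The lowest value is -2.

-2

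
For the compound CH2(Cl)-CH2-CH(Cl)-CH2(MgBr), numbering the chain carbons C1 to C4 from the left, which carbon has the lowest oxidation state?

Tallying each carbon's bonds:
C1: 1C, 2H, 1Cl → 0 − 2 + 1 = -1
C2: 2C, 2H → 0 − 2 = -2
C3: 2C, 1H, 1Cl → 0 − 1 + 1 = 0
C4: 1C, 2H, 1Mg → 0 − 2 − 1 = -3
The most reduced carbon is C4 at -3.

C4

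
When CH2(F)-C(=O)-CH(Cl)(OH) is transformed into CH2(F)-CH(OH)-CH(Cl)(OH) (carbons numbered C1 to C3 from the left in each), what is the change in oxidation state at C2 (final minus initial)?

Before: C2 has 2 bonds to C, 2 bonds to O → oxidation state +2.
After: C2 has 2 bonds to C, 1 bond to H, 1 bond to O → oxidation state 0.
Δ = 0 − (+2) = -2, so this is a reduction at C2.

-2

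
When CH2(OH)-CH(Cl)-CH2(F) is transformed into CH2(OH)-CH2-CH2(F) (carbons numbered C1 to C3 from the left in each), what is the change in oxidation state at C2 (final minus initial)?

Before: C2 has 2 bonds to C, 1 bond to H, 1 bond to Cl → oxidation state 0.
After: C2 has 2 bonds to C, 2 bonds to H → oxidation state -2.
Δ = -2 − (0) = -2, so this is a reduction at C2.

-2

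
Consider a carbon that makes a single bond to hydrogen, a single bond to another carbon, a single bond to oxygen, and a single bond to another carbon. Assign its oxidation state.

Bonds to more-electronegative neighbours contribute +1 each, bonds to H or metals contribute −1 each, and C–C bonds contribute 0.
The carbon has one bond to C (0), one bond to C (0), one bond to H (-1), one bond to O (+1).
Oxidation state = 0 + 0 − 1 + 1 = 0.

0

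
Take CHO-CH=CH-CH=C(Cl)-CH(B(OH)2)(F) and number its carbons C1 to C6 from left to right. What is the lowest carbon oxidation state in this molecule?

Tallying each carbon's bonds:
C1: 1C, 1H, 2O → 0 − 1 + 2 = +1
C2: 3C, 1H → 0 − 1 = -1
C3: 3C, 1H → 0 − 1 = -1
C4: 3C, 1H → 0 − 1 = -1
C5: 3C, 1Cl → 0 + 1 = +1
C6: 1C, 1H, 1F, 1B → 0 − 1 + 1 − 1 = -1
The lowest value is -1.

-1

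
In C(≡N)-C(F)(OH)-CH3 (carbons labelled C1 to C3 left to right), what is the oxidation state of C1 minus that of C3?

C1: 1C, 3N → 0 + 3 = +3
C3: 1C, 3H → 0 − 3 = -3
Difference: +3 − (-3) = +6.

+6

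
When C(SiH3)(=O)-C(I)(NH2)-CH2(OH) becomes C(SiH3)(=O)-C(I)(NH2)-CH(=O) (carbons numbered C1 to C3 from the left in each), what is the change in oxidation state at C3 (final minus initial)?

+2

Before: C3 has 1 bond to C, 2 bonds to H, 1 bond to O → oxidation state -1.
After: C3 has 1 bond to C, 1 bond to H, 2 bonds to O → oxidation state +1.
Δ = +1 − (-1) = +2, so this is an oxidation at C3.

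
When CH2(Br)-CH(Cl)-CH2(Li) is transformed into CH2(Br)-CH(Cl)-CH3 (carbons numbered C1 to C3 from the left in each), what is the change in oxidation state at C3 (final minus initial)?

0

Before: C3 has 1 bond to C, 2 bonds to H, 1 bond to Li → oxidation state -3.
After: C3 has 1 bond to C, 3 bonds to H → oxidation state -3.
Δ = -3 − (-3) = 0, so no net redox change at C3.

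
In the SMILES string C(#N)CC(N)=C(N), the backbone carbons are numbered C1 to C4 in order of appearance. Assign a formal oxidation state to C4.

C4 has a double bond to C (2×0 = 0), one bond to H (-1), one bond to N (+1).
Oxidation state = 0 − 1 + 1 = 0.

0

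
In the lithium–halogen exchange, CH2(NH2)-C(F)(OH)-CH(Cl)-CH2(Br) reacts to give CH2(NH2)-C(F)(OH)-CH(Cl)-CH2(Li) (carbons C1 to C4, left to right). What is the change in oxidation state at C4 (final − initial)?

-2

Before: C4 has 1 bond to C, 2 bonds to H, 1 bond to Br → oxidation state -1.
After: C4 has 1 bond to C, 2 bonds to H, 1 bond to Li → oxidation state -3.
Δ = -3 − (-1) = -2, so this is a reduction at C4.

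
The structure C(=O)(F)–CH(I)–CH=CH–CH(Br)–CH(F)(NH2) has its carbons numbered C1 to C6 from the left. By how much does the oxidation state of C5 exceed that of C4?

C5: 2C, 1H, 1Br → 0 − 1 + 1 = 0
C4: 3C, 1H → 0 − 1 = -1
Difference: 0 − (-1) = +1.

+1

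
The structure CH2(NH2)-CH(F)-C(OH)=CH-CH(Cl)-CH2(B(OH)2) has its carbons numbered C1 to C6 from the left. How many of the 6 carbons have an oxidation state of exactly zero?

Tallying each carbon's bonds:
C1: 1C, 2H, 1N → 0 − 2 + 1 = -1
C2: 2C, 1H, 1F → 0 − 1 + 1 = 0
C3: 3C, 1O → 0 + 1 = +1
C4: 3C, 1H → 0 − 1 = -1
C5: 2C, 1H, 1Cl → 0 − 1 + 1 = 0
C6: 1C, 2H, 1B → 0 − 2 − 1 = -3
2 carbons (C2, C5) meet the condition.

2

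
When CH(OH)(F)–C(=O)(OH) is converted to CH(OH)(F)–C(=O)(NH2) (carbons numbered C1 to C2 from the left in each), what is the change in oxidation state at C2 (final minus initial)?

Before: C2 has 1 bond to C, 3 bonds to O → oxidation state +3.
After: C2 has 1 bond to C, 2 bonds to O, 1 bond to N → oxidation state +3.
Δ = +3 − (+3) = 0, so no net redox change at C2.

0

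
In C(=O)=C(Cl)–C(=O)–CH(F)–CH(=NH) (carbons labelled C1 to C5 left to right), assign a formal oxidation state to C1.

Assign +1 per bond to O/N/halogen, −1 per bond to H or an electropositive element, and 0 per bond to carbon.
C1 has a double bond to C (2×0 = 0), a double bond to O (2×+1 = +2).
Oxidation state = 0 + 2 = +2.

+2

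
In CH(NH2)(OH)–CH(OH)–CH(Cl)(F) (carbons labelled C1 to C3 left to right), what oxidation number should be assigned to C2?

0

C2 has one bond to C (0), one bond to C (0), one bond to H (-1), one bond to O (+1).
Oxidation state = 0 + 0 − 1 + 1 = 0.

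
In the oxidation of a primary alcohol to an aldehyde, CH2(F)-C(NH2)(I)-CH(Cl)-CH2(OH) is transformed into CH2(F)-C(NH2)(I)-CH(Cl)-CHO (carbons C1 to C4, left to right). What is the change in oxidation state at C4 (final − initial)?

+2

Before: C4 has 1 bond to C, 2 bonds to H, 1 bond to O → oxidation state -1.
After: C4 has 1 bond to C, 1 bond to H, 2 bonds to O → oxidation state +1.
Δ = +1 − (-1) = +2, so this is an oxidation at C4.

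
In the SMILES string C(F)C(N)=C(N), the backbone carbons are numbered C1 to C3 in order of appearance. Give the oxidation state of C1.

Assign +1 per bond to O/N/halogen, −1 per bond to H or an electropositive element, and 0 per bond to carbon.
C1 has one bond to C (0), one bond to H (-1), one bond to F (+1), one bond to H (-1).
Oxidation state = 0 − 1 + 1 − 1 = -1.

-1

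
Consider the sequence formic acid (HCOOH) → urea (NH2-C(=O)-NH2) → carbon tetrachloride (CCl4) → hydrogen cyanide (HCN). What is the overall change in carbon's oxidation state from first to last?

0

Carbon oxidation states along the series — formic acid: +2, urea: +4, carbon tetrachloride: +4, hydrogen cyanide: +2.
Net change = +2 − (+2) = 0.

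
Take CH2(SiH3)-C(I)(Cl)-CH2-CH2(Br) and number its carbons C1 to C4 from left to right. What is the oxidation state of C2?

C2 has one bond to C (0), one bond to C (0), one bond to I (+1), one bond to Cl (+1).
Oxidation state = 0 + 0 + 1 + 1 = +2.

+2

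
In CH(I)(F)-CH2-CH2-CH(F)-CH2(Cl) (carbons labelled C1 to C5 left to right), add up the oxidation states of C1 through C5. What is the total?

-4

Tallying each carbon's bonds:
C1: 1C, 1H, 1F, 1I → 0 − 1 + 1 + 1 = +1
C2: 2C, 2H → 0 − 2 = -2
C3: 2C, 2H → 0 − 2 = -2
C4: 2C, 1H, 1F → 0 − 1 + 1 = 0
C5: 1C, 2H, 1Cl → 0 − 2 + 1 = -1
Sum = +1 − 2 − 2 + 0 − 1 = -4.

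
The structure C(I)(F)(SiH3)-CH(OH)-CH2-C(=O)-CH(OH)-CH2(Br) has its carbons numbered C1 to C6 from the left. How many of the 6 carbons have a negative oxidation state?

2

Tallying each carbon's bonds:
C1: 1C, 1F, 1I, 1Si → 0 + 1 + 1 − 1 = +1
C2: 2C, 1H, 1O → 0 − 1 + 1 = 0
C3: 2C, 2H → 0 − 2 = -2
C4: 2C, 2O → 0 + 2 = +2
C5: 2C, 1H, 1O → 0 − 1 + 1 = 0
C6: 1C, 2H, 1Br → 0 − 2 + 1 = -1
2 carbons (C3, C6) meet the condition.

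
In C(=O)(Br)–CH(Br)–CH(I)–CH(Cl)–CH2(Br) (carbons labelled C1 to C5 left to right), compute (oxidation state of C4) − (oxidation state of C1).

-3

C4: 2C, 1H, 1Cl → 0 − 1 + 1 = 0
C1: 1C, 2O, 1Br → 0 + 2 + 1 = +3
Difference: 0 − (+3) = -3.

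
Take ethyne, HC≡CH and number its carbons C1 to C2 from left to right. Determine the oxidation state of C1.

C1 has one bond to H (-1), a triple bond to C (3×0 = 0).
Oxidation state = -1 + 0 = -1.

-1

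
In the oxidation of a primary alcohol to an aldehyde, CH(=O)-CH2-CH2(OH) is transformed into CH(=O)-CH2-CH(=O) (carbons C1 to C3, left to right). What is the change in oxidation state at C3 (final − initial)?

+2

Before: C3 has 1 bond to C, 2 bonds to H, 1 bond to O → oxidation state -1.
After: C3 has 1 bond to C, 1 bond to H, 2 bonds to O → oxidation state +1.
Δ = +1 − (-1) = +2, so this is an oxidation at C3.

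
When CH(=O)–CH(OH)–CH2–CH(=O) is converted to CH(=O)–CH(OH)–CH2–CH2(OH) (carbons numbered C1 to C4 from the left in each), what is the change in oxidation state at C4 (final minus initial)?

-2

Before: C4 has 1 bond to C, 1 bond to H, 2 bonds to O → oxidation state +1.
After: C4 has 1 bond to C, 2 bonds to H, 1 bond to O → oxidation state -1.
Δ = -1 − (+1) = -2, so this is a reduction at C4.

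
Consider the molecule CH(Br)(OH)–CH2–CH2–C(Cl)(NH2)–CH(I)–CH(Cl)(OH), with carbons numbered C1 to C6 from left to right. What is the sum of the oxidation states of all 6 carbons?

Tallying each carbon's bonds:
C1: 1C, 1H, 1O, 1Br → 0 − 1 + 1 + 1 = +1
C2: 2C, 2H → 0 − 2 = -2
C3: 2C, 2H → 0 − 2 = -2
C4: 2C, 1N, 1Cl → 0 + 1 + 1 = +2
C5: 2C, 1H, 1I → 0 − 1 + 1 = 0
C6: 1C, 1H, 1O, 1Cl → 0 − 1 + 1 + 1 = +1
Sum = +1 − 2 − 2 + 2 + 0 + 1 = 0.

0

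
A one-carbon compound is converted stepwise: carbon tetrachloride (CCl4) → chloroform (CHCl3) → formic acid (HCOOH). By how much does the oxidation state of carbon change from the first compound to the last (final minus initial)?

Carbon oxidation states along the series — carbon tetrachloride: +4, chloroform: +2, formic acid: +2.
Net change = +2 − (+4) = -2.

-2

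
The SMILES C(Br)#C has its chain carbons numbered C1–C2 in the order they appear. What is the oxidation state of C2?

-1

Count +1 for every bond to an atom more electronegative than carbon and −1 for every bond to one less electronegative; C–C bonds are 0.
C2 has a triple bond to C (3×0 = 0), one bond to H (-1).
Oxidation state = 0 − 1 = -1.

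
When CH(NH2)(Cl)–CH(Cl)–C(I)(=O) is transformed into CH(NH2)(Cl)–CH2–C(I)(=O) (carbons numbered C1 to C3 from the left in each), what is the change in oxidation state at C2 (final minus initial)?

Before: C2 has 2 bonds to C, 1 bond to H, 1 bond to Cl → oxidation state 0.
After: C2 has 2 bonds to C, 2 bonds to H → oxidation state -2.
Δ = -2 − (0) = -2, so this is a reduction at C2.

-2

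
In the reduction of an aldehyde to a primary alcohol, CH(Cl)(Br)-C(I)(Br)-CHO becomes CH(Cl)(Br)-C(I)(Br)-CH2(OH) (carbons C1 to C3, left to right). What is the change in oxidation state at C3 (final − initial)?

Before: C3 has 1 bond to C, 1 bond to H, 2 bonds to O → oxidation state +1.
After: C3 has 1 bond to C, 2 bonds to H, 1 bond to O → oxidation state -1.
Δ = -1 − (+1) = -2, so this is a reduction at C3.

-2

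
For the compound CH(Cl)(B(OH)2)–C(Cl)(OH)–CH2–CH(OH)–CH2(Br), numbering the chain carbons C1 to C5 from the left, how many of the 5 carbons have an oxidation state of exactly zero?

Each bond to a more electronegative atom (O, N, halogen) counts +1, each bond to a less electronegative atom (H, metal, B, Si) counts −1, and each C–C bond counts 0. Tallying each carbon:
C1: 1C, 1H, 1Cl, 1B → 0 − 1 + 1 − 1 = -1
C2: 2C, 1O, 1Cl → 0 + 1 + 1 = +2
C3: 2C, 2H → 0 − 2 = -2
C4: 2C, 1H, 1O → 0 − 1 + 1 = 0
C5: 1C, 2H, 1Br → 0 − 2 + 1 = -1
1 carbon (C4) meets the condition.

1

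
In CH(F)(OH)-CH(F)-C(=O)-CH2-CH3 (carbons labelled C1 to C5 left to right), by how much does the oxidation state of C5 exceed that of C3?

-5

C5: 1C, 3H → 0 − 3 = -3
C3: 2C, 2O → 0 + 2 = +2
Difference: -3 − (+2) = -5.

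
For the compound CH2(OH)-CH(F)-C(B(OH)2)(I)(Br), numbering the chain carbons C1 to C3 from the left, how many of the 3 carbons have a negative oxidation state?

1

Each bond to a more electronegative atom (O, N, halogen) counts +1, each bond to a less electronegative atom (H, metal, B, Si) counts −1, and each C–C bond counts 0. Tallying each carbon:
C1: 1C, 2H, 1O → 0 − 2 + 1 = -1
C2: 2C, 1H, 1F → 0 − 1 + 1 = 0
C3: 1C, 1Br, 1I, 1B → 0 + 1 + 1 − 1 = +1
1 carbon (C1) meets the condition.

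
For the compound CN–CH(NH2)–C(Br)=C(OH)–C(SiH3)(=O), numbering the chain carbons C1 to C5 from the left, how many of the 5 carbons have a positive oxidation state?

Tallying each carbon's bonds:
C1: 1C, 3N → 0 + 3 = +3
C2: 2C, 1H, 1N → 0 − 1 + 1 = 0
C3: 3C, 1Br → 0 + 1 = +1
C4: 3C, 1O → 0 + 1 = +1
C5: 1C, 2O, 1Si → 0 + 2 − 1 = +1
4 carbons (C1, C3, C4, C5) meet the condition.

4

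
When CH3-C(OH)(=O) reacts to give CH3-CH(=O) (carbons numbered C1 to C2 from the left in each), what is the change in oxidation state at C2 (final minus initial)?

Before: C2 has 1 bond to C, 3 bonds to O → oxidation state +3.
After: C2 has 1 bond to C, 1 bond to H, 2 bonds to O → oxidation state +1.
Δ = +1 − (+3) = -2, so this is a reduction at C2.

-2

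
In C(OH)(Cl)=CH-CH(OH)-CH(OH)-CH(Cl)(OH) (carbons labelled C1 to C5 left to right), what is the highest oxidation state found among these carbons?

+2

Tallying each carbon's bonds:
C1: 2C, 1O, 1Cl → 0 + 1 + 1 = +2
C2: 3C, 1H → 0 − 1 = -1
C3: 2C, 1H, 1O → 0 − 1 + 1 = 0
C4: 2C, 1H, 1O → 0 − 1 + 1 = 0
C5: 1C, 1H, 1O, 1Cl → 0 − 1 + 1 + 1 = +1
The highest value is +2.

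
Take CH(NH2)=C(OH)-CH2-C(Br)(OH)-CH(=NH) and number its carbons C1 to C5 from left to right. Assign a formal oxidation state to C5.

+1

Bonds to more-electronegative neighbours contribute +1 each, bonds to H or metals contribute −1 each, and C–C bonds contribute 0.
C5 has one bond to C (0), one bond to H (-1), a double bond to N (2×+1 = +2).
Oxidation state = 0 − 1 + 2 = +1.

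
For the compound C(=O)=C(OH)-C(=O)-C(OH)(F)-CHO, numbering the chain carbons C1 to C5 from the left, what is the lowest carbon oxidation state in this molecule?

Each bond to a more electronegative atom (O, N, halogen) counts +1, each bond to a less electronegative atom (H, metal, B, Si) counts −1, and each C–C bond counts 0. Tallying each carbon:
C1: 2C, 2O → 0 + 2 = +2
C2: 3C, 1O → 0 + 1 = +1
C3: 2C, 2O → 0 + 2 = +2
C4: 2C, 1O, 1F → 0 + 1 + 1 = +2
C5: 1C, 1H, 2O → 0 − 1 + 2 = +1
The lowest value is +1.

+1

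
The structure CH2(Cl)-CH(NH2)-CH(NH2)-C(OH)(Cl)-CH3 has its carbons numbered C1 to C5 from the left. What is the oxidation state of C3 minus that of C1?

C3: 2C, 1H, 1N → 0 − 1 + 1 = 0
C1: 1C, 2H, 1Cl → 0 − 2 + 1 = -1
Difference: 0 − (-1) = +1.

+1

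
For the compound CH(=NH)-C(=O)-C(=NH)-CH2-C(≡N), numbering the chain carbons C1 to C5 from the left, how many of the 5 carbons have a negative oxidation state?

1

Assign +1 per bond to O/N/halogen, −1 per bond to H or an electropositive element, and 0 per bond to carbon. Tallying each carbon:
C1: 1C, 1H, 2N → 0 − 1 + 2 = +1
C2: 2C, 2O → 0 + 2 = +2
C3: 2C, 2N → 0 + 2 = +2
C4: 2C, 2H → 0 − 2 = -2
C5: 1C, 3N → 0 + 3 = +3
1 carbon (C4) meets the condition.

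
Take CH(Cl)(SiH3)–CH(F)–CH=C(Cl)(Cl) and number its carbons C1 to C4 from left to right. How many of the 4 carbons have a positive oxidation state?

Count +1 for every bond to an atom more electronegative than carbon and −1 for every bond to one less electronegative; C–C bonds are 0. Tallying each carbon:
C1: 1C, 1H, 1Cl, 1Si → 0 − 1 + 1 − 1 = -1
C2: 2C, 1H, 1F → 0 − 1 + 1 = 0
C3: 3C, 1H → 0 − 1 = -1
C4: 2C, 2Cl → 0 + 2 = +2
1 carbon (C4) meets the condition.

1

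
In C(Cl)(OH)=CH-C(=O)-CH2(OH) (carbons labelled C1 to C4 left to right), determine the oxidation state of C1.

Count +1 for every bond to an atom more electronegative than carbon and −1 for every bond to one less electronegative; C–C bonds are 0.
C1 has a double bond to C (2×0 = 0), one bond to Cl (+1), one bond to O (+1).
Oxidation state = 0 + 1 + 1 = +2.

+2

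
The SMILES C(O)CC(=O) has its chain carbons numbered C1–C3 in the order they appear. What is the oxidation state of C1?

C1 has one bond to C (0), one bond to O (+1), one bond to H (-1), one bond to H (-1).
Oxidation state = 0 + 1 − 1 − 1 = -1.

-1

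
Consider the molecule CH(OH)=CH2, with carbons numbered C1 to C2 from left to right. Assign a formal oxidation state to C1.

0

Bonds to more-electronegative neighbours contribute +1 each, bonds to H or metals contribute −1 each, and C–C bonds contribute 0.
C1 has a double bond to C (2×0 = 0), one bond to H (-1), one bond to O (+1).
Oxidation state = 0 − 1 + 1 = 0.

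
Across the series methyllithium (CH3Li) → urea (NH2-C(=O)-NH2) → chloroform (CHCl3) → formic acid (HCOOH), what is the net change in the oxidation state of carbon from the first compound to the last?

Carbon oxidation states along the series — methyllithium: -4, urea: +4, chloroform: +2, formic acid: +2.
Net change = +2 − (-4) = +6.

+6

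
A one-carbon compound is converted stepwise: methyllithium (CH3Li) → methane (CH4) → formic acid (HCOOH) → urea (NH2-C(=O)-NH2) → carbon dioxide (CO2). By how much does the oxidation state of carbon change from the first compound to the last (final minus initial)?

Carbon oxidation states along the series — methyllithium: -4, methane: -4, formic acid: +2, urea: +4, carbon dioxide: +4.
Net change = +4 − (-4) = +8.

+8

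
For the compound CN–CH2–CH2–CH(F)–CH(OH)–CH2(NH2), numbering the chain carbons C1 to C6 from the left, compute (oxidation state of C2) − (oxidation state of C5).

C2: 2C, 2H → 0 − 2 = -2
C5: 2C, 1H, 1O → 0 − 1 + 1 = 0
Difference: -2 − (0) = -2.

-2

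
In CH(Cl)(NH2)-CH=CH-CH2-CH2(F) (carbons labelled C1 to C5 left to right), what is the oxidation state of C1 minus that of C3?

C1: 1C, 1H, 1N, 1Cl → 0 − 1 + 1 + 1 = +1
C3: 3C, 1H → 0 − 1 = -1
Difference: +1 − (-1) = +2.

+2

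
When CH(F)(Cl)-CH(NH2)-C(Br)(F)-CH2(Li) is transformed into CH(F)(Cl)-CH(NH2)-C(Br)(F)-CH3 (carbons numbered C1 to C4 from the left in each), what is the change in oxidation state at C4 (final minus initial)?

Before: C4 has 1 bond to C, 2 bonds to H, 1 bond to Li → oxidation state -3.
After: C4 has 1 bond to C, 3 bonds to H → oxidation state -3.
Δ = -3 − (-3) = 0, so no net redox change at C4.

0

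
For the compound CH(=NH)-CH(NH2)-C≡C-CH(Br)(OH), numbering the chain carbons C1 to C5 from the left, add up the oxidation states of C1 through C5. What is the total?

Tallying each carbon's bonds:
C1: 1C, 1H, 2N → 0 − 1 + 2 = +1
C2: 2C, 1H, 1N → 0 − 1 + 1 = 0
C3: 4C → 0 = 0
C4: 4C → 0 = 0
C5: 1C, 1H, 1O, 1Br → 0 − 1 + 1 + 1 = +1
Sum = +1 + 0 + 0 + 0 + 1 = +2.

+2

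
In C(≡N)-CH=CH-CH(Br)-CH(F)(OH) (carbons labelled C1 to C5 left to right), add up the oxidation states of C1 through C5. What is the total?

Each bond to a more electronegative atom (O, N, halogen) counts +1, each bond to a less electronegative atom (H, metal, B, Si) counts −1, and each C–C bond counts 0. Tallying each carbon:
C1: 1C, 3N → 0 + 3 = +3
C2: 3C, 1H → 0 − 1 = -1
C3: 3C, 1H → 0 − 1 = -1
C4: 2C, 1H, 1Br → 0 − 1 + 1 = 0
C5: 1C, 1H, 1O, 1F → 0 − 1 + 1 + 1 = +1
Sum = +3 − 1 − 1 + 0 + 1 = +2.

+2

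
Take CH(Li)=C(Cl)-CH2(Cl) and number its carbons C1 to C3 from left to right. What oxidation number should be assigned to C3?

-1

C3 has one bond to C (0), one bond to H (-1), one bond to H (-1), one bond to Cl (+1).
Oxidation state = 0 − 1 − 1 + 1 = -1.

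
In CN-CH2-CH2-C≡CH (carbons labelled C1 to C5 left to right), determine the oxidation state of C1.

Count +1 for every bond to an atom more electronegative than carbon and −1 for every bond to one less electronegative; C–C bonds are 0.
C1 has one bond to C (0), a triple bond to N (3×+1 = +3).
Oxidation state = 0 + 3 = +3.

+3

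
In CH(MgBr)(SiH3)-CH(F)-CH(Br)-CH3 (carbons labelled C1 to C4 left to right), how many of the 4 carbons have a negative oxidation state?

2

Each bond to a more electronegative atom (O, N, halogen) counts +1, each bond to a less electronegative atom (H, metal, B, Si) counts −1, and each C–C bond counts 0. Tallying each carbon:
C1: 1C, 1H, 1Mg, 1Si → 0 − 1 − 1 − 1 = -3
C2: 2C, 1H, 1F → 0 − 1 + 1 = 0
C3: 2C, 1H, 1Br → 0 − 1 + 1 = 0
C4: 1C, 3H → 0 − 3 = -3
2 carbons (C1, C4) meet the condition.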